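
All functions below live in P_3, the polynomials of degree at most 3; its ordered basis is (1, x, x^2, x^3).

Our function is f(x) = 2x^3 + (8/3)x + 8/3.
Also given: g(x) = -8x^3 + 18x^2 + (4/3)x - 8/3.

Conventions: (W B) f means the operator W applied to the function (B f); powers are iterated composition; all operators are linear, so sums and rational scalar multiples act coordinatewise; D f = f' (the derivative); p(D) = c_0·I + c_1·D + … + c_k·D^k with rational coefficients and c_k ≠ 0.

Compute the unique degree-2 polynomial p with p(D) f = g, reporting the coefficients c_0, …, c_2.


p(D) = -4·I + 3·D + D^2, i.e. c_0 = -4, c_1 = 3, c_2 = 1

D^0 f = 2x^3 + (8/3)x + 8/3
D^1 f = 6x^2 + 8/3
D^2 f = 12x
matching coefficients of g against c_0 f + c_1 Df + … from the top degree down determines the c_i
solution: c_0 = -4, c_1 = 3, c_2 = 1


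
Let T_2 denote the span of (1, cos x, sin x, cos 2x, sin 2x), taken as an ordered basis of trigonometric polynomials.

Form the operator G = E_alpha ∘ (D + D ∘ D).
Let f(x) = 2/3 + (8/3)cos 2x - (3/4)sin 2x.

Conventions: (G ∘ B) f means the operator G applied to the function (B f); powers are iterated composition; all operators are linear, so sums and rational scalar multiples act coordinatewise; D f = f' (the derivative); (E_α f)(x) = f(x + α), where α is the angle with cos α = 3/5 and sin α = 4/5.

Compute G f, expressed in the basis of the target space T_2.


D f = -(3/2)cos 2x - (16/3)sin 2x
D f = -(3/2)cos 2x - (16/3)sin 2x
D D f = -(32/3)cos 2x + 3sin 2x
(D + D ∘ D) f = -(73/6)cos 2x - (7/3)sin 2x
E_alpha (D + D ∘ D) f = (7/6)cos 2x + (37/3)sin 2x

the image equals g(x) = (7/6)cos 2x + (37/3)sin 2x


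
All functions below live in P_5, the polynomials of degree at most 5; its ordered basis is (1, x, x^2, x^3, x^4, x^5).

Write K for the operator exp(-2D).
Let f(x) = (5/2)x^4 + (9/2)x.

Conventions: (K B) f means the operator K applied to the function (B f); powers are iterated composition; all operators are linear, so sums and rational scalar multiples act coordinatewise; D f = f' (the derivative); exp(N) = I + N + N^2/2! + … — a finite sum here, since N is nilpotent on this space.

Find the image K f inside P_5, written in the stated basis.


the image equals g(x) = (5/2)x^4 - 20x^3 + 60x^2 - (151/2)x + 31

order-1 term: -20x^3 - 9
order-2 term: 60x^2
order-3 term: -80x
order-4 term: 40
the series for exp(-2D) f terminates at order 4
exp(-2D) f = (5/2)x^4 - 20x^3 + 60x^2 - (151/2)x + 31


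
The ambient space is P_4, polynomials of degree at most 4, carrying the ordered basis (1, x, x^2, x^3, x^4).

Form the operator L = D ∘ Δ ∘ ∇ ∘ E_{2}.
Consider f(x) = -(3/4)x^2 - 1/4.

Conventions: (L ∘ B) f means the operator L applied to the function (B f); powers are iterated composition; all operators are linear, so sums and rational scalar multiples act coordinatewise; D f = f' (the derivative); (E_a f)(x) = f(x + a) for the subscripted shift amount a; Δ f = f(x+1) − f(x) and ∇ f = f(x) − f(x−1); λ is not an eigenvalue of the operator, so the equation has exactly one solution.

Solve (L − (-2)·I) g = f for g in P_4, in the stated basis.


write g with unknown coordinates in the stated basis and equate coefficients in (L − (-2)·I) g = f
solving from the highest basis element down gives g = -(3/8)x^2 - 1/8
check: L g = 0
so L g − (-2)·g = -(3/4)x^2 - 1/4 = f ✓

the image equals g(x) = -(3/8)x^2 - 1/8


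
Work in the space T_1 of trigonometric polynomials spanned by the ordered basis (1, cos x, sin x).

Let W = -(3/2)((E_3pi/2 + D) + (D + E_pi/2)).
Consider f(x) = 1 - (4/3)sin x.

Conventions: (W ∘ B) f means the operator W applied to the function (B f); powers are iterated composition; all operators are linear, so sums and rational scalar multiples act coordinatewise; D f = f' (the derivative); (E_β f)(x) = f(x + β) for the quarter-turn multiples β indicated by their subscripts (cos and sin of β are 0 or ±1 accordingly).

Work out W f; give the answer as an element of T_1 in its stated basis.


E_3pi/2 f = 1 + (4/3)cos x
D f = -(4/3)cos x
(E_3pi/2 + D) f = 1
D f = -(4/3)cos x
E_pi/2 f = 1 - (4/3)cos x
(D + E_pi/2) f = 1 - (8/3)cos x
((E_3pi/2 + D) + (D + E_pi/2)) f = 2 - (8/3)cos x
(-(3/2)((E_3pi/2 + D) + (D + E_pi/2))) f = -3 + 4cos x

the result is g(x) = -3 + 4cos x


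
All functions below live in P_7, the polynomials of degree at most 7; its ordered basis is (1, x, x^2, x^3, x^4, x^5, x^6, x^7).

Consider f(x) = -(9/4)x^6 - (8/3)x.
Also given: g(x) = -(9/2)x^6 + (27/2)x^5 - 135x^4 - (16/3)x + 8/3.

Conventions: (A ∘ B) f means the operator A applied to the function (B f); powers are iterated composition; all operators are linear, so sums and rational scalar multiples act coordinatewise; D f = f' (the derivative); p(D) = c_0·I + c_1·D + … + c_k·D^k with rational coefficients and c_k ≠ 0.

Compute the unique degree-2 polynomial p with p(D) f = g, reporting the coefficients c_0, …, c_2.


D^0 f = -(9/4)x^6 - (8/3)x
D^1 f = -(27/2)x^5 - 8/3
D^2 f = -(135/2)x^4
matching coefficients of g against c_0 f + c_1 Df + … from the top degree down determines the c_i
solution: c_0 = 2, c_1 = -1, c_2 = 2

c_0 = 2, c_1 = -1, c_2 = 2


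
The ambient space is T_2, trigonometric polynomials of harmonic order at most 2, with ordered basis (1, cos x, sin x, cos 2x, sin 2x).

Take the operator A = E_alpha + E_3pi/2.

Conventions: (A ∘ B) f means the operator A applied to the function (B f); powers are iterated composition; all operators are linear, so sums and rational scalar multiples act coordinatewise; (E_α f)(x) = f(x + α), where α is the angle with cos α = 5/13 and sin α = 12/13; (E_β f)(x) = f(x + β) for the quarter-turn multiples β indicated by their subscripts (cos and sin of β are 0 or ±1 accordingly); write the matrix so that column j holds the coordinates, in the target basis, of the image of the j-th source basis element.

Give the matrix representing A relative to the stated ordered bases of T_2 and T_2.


the matrix is [[2, 0, 0, 0, 0]; [0, 5/13, -1/13, 0, 0]; [0, 1/13, 5/13, 0, 0]; [0, 0, 0, -288/169, 120/169]; [0, 0, 0, -120/169, -288/169]] (rows listed top to bottom)

image of 1: 2
image of cos x: (5/13)cos x + (1/13)sin x
image of sin x: -(1/13)cos x + (5/13)sin x
image of cos 2x: -(288/169)cos 2x - (120/169)sin 2x
image of sin 2x: (120/169)cos 2x - (288/169)sin 2x
each image's coordinates form column j of the matrix


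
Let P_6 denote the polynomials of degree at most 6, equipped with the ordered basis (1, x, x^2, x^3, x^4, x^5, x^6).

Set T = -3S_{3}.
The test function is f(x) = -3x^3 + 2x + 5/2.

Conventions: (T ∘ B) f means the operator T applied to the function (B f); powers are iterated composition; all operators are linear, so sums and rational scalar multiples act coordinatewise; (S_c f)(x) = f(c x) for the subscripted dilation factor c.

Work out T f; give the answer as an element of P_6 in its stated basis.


the result is g(x) = 243x^3 - 18x - 15/2

S_{3} f = -81x^3 + 6x + 5/2
(-3S_{3}) f = 243x^3 - 18x - 15/2


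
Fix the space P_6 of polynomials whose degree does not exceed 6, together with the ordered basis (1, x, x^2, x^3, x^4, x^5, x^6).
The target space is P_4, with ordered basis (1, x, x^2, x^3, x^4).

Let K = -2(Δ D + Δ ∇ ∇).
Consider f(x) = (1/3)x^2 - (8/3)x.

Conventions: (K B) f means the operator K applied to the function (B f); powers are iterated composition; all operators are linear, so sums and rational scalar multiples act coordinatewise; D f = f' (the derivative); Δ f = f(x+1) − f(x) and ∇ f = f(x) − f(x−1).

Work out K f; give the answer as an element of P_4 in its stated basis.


D f = (2/3)x - 8/3
Δ D f = 2/3
∇ f = (2/3)x - 3
∇ ∇ f = 2/3
Δ ∇ ∇ f = 0
(Δ D + Δ ∇ ∇) f = 2/3
(-2(Δ D + Δ ∇ ∇)) f = -4/3

g(x) = -4/3


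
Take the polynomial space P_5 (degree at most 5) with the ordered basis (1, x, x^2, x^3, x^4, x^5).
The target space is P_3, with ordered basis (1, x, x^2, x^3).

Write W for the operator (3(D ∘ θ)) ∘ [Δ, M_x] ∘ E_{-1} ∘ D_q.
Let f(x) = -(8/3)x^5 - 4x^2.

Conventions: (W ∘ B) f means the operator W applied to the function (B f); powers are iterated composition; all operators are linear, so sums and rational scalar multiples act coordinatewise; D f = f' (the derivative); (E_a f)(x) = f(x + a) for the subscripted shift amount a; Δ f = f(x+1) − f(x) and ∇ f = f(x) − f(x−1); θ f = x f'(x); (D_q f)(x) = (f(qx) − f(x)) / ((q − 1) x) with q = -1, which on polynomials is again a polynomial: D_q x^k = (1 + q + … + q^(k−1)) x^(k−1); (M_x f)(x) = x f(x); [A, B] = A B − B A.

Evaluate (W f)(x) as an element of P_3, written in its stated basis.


D_q f = -(8/3)x^4
E_{-1} D_q f = -(8/3)x^4 + (32/3)x^3 - 16x^2 + (32/3)x - 8/3
M_x (E_{-1} ∘ D_q) f = -(8/3)x^5 + (32/3)x^4 - 16x^3 + (32/3)x^2 - (8/3)x
Δ M_x (E_{-1} ∘ D_q) f = -(40/3)x^4 + 16x^3 - (32/3)x^2 + (8/3)x
Δ (E_{-1} ∘ D_q) f = -(32/3)x^3 + 16x^2 - (32/3)x + 8/3
M_x Δ (E_{-1} ∘ D_q) f = -(32/3)x^4 + 16x^3 - (32/3)x^2 + (8/3)x
[Δ, M_x] (E_{-1} ∘ D_q) f = -(8/3)x^4
θ [Δ, M_x] (E_{-1} ∘ D_q) f = -(32/3)x^4
D θ [Δ, M_x] (E_{-1} ∘ D_q) f = -(128/3)x^3
(3(D ∘ θ)) [Δ, M_x] (E_{-1} ∘ D_q) f = -128x^3

g(x) = -128x^3


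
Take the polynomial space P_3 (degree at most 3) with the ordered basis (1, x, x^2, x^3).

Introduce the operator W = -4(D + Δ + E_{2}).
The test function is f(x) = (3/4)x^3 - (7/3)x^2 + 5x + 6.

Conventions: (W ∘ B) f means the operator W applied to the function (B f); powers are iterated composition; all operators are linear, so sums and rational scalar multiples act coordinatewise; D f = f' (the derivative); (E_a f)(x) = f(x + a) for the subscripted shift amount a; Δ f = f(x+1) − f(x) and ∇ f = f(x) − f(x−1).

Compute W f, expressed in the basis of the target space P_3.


the image equals g(x) = -3x^3 - (80/3)x^2 + (29/3)x - 253/3

D f = (9/4)x^2 - (14/3)x + 5
Δ f = (9/4)x^2 - (29/12)x + 41/12
E_{2} f = (3/4)x^3 + (13/6)x^2 + (14/3)x + 38/3
(D + Δ + E_{2}) f = (3/4)x^3 + (20/3)x^2 - (29/12)x + 253/12
(-4(D + Δ + E_{2})) f = -3x^3 - (80/3)x^2 + (29/3)x - 253/3


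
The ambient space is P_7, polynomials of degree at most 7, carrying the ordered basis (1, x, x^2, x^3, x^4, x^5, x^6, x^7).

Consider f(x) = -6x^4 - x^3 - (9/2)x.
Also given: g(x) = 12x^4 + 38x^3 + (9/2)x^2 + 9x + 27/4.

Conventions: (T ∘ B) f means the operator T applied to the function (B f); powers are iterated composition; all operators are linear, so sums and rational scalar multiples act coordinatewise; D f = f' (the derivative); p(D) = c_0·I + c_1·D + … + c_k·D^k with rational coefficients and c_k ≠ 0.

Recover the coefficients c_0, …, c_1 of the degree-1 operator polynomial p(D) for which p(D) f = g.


p(D) = -2·I − (3/2)·D, i.e. c_0 = -2, c_1 = -3/2

D^0 f = -6x^4 - x^3 - (9/2)x
D^1 f = -24x^3 - 3x^2 - 9/2
matching coefficients of g against c_0 f + c_1 Df + … from the top degree down determines the c_i
solution: c_0 = -2, c_1 = -3/2


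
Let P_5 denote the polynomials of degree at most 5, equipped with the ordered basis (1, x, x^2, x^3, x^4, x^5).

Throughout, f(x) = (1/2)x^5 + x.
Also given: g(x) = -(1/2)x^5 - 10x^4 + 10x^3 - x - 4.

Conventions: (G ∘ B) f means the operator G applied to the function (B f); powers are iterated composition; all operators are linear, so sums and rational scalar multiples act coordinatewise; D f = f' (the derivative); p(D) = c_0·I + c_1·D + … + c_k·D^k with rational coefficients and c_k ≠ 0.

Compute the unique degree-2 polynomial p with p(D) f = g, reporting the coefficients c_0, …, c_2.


D^0 f = (1/2)x^5 + x
D^1 f = (5/2)x^4 + 1
D^2 f = 10x^3
matching coefficients of g against c_0 f + c_1 Df + … from the top degree down determines the c_i
solution: c_0 = -1, c_1 = -4, c_2 = 1

p(D) = -I − 4·D + D^2, i.e. c_0 = -1, c_1 = -4, c_2 = 1


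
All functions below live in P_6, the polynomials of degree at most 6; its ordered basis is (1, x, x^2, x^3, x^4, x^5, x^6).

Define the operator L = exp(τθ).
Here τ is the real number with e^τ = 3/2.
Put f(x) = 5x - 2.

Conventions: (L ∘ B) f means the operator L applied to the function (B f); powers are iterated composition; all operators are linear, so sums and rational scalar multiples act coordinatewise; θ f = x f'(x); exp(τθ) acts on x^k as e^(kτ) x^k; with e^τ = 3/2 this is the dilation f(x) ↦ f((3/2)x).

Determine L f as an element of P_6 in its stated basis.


the image equals g(x) = (15/2)x - 2

exp(τθ) x^k = e^(kτ) x^k; with e^τ = 3/2 this sends x^k to (3/2)^k x^k
x ↦ 3/2 x
applying this coordinatewise to f: exp(τθ) f = (15/2)x - 2


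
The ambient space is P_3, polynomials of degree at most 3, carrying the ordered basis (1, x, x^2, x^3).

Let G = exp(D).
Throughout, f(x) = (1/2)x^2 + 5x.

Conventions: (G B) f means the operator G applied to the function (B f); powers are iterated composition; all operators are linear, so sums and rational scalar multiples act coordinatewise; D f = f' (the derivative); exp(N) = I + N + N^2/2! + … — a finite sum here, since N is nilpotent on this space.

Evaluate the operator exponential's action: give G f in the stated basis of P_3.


order-1 term: x + 5
order-2 term: 1/2
the series for exp(D) f terminates at order 2
exp(D) f = (1/2)x^2 + 6x + 11/2

the image equals g(x) = (1/2)x^2 + 6x + 11/2


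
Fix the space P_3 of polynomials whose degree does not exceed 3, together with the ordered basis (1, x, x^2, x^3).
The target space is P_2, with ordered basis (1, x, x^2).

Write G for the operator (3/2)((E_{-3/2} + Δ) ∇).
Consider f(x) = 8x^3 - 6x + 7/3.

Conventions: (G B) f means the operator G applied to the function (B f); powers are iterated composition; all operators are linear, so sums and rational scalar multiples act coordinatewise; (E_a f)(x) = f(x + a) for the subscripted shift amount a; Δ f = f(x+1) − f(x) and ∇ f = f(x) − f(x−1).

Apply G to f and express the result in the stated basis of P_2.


∇ f = 24x^2 - 24x + 2
E_{-3/2} ∇ f = 24x^2 - 96x + 92
Δ ∇ f = 48x
(E_{-3/2} + Δ) ∇ f = 24x^2 - 48x + 92
((3/2)((E_{-3/2} + Δ) ∇)) f = 36x^2 - 72x + 138

the image equals g(x) = 36x^2 - 72x + 138


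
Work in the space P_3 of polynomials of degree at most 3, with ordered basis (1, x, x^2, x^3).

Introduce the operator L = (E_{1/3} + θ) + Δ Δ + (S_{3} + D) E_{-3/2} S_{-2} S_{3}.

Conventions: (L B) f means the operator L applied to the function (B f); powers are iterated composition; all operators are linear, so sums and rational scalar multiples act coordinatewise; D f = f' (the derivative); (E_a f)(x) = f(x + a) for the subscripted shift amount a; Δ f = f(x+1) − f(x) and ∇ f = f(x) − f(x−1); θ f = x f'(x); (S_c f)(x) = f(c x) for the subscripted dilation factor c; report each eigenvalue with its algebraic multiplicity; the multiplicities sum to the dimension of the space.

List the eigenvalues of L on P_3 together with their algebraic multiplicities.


λ = -5828 (multiplicity 1), λ = -16 (multiplicity 1), λ = 2 (multiplicity 1), λ = 327 (multiplicity 1)

image of 1: 2
image of x: -16x + 10/3
image of x^2: 327x^2 - (754/3)x - 224/9
image of x^3: -5828x^3 + 8101x^2 - (7271/3)x - 19520/27
the matrix is upper triangular; its diagonal is (2, -16, 327, -5828)
for a triangular matrix the eigenvalues are the diagonal entries, with algebraic multiplicity their repetition count


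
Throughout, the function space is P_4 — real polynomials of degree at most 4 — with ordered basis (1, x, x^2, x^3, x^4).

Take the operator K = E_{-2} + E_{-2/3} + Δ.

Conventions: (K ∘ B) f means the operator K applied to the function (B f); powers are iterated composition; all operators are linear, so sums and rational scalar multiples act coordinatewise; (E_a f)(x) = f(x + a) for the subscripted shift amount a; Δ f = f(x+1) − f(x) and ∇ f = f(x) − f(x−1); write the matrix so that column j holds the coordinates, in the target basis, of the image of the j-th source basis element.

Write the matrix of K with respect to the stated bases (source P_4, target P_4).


the matrix is [[2, -5/3, 49/9, -197/27, 1393/81]; [0, 2, -10/3, 49/3, -788/27]; [0, 0, 2, -5, 98/3]; [0, 0, 0, 2, -20/3]; [0, 0, 0, 0, 2]] (rows listed top to bottom)

image of 1: 2
image of x: 2x - 5/3
image of x^2: 2x^2 - (10/3)x + 49/9
image of x^3: 2x^3 - 5x^2 + (49/3)x - 197/27
image of x^4: 2x^4 - (20/3)x^3 + (98/3)x^2 - (788/27)x + 1393/81
each image's coordinates form column j of the matrix


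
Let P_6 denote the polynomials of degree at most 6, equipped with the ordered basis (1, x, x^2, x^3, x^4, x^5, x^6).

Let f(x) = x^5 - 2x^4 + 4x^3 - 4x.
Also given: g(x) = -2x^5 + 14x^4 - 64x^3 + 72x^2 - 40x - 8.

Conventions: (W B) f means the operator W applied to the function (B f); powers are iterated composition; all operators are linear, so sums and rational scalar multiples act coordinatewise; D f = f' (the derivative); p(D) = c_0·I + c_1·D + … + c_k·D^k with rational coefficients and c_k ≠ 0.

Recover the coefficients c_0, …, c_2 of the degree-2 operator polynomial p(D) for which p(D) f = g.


D^0 f = x^5 - 2x^4 + 4x^3 - 4x
D^1 f = 5x^4 - 8x^3 + 12x^2 - 4
D^2 f = 20x^3 - 24x^2 + 24x
matching coefficients of g against c_0 f + c_1 Df + … from the top degree down determines the c_i
solution: c_0 = -2, c_1 = 2, c_2 = -2

c_0 = -2, c_1 = 2, c_2 = -2


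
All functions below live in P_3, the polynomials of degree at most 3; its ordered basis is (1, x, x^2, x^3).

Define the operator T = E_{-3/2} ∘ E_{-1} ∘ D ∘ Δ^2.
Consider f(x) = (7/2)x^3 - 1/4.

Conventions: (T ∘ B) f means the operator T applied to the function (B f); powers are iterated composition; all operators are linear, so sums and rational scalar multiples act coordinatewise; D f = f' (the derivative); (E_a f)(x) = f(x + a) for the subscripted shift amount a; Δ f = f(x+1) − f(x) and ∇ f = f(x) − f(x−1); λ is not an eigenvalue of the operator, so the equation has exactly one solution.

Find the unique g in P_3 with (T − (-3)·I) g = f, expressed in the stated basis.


write g with unknown coordinates in the stated basis and equate coefficients in (T − (-3)·I) g = f
solving from the highest basis element down gives g = (7/6)x^3 - 29/12
check: T g = 7
so T g − (-3)·g = (7/2)x^3 - 1/4 = f ✓

the image equals g(x) = (7/6)x^3 - 29/12


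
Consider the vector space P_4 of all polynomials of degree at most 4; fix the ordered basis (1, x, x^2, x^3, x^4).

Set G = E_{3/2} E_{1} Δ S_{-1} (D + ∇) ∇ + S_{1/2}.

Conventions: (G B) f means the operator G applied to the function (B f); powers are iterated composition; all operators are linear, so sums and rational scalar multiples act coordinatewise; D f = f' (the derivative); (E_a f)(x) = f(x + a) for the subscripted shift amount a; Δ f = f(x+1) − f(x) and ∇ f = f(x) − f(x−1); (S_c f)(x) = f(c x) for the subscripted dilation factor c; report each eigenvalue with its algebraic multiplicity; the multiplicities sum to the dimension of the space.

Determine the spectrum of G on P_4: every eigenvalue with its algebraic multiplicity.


image of 1: 1
image of x: (1/2)x
image of x^2: (1/4)x^2
image of x^3: (1/8)x^3 - 12
image of x^4: (1/16)x^4 + 48x + 180
the matrix is upper triangular; its diagonal is (1, 1/2, 1/4, 1/8, 1/16)
for a triangular matrix the eigenvalues are the diagonal entries, with algebraic multiplicity their repetition count

λ = 1/16 (multiplicity 1), λ = 1/8 (multiplicity 1), λ = 1/4 (multiplicity 1), λ = 1/2 (multiplicity 1), λ = 1 (multiplicity 1)


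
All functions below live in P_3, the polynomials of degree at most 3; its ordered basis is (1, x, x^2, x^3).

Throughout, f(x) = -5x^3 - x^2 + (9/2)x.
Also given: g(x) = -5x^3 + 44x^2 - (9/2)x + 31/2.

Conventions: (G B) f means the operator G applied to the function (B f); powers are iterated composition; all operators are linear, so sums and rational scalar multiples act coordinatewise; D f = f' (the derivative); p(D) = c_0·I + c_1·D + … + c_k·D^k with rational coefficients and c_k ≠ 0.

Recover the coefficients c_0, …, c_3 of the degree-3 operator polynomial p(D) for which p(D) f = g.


D^0 f = -5x^3 - x^2 + (9/2)x
D^1 f = -15x^2 - 2x + 9/2
D^2 f = -30x - 2
D^3 f = -30
matching coefficients of g against c_0 f + c_1 Df + … from the top degree down determines the c_i
solution: c_0 = 1, c_1 = -3, c_2 = 1/2, c_3 = -1

p(D) = I − 3·D + (1/2)·D^2 − D^3, i.e. c_0 = 1, c_1 = -3, c_2 = 1/2, c_3 = -1


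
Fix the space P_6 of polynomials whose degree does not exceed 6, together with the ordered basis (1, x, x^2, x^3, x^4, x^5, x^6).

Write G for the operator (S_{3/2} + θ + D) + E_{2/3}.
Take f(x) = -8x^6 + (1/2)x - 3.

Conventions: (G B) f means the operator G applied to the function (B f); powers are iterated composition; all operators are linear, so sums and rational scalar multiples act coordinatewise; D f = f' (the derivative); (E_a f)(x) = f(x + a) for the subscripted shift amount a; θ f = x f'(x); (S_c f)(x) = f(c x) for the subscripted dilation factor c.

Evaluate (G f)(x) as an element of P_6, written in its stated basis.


the result is g(x) = -(1177/8)x^6 - 80x^5 - (160/3)x^4 - (1280/27)x^3 - (640/27)x^2 - (1481/324)x - 8557/1458

S_{3/2} f = -(729/8)x^6 + (3/4)x - 3
θ f = -48x^6 + (1/2)x
D f = -48x^5 + 1/2
(S_{3/2} + θ + D) f = -(1113/8)x^6 - 48x^5 + (5/4)x - 5/2
E_{2/3} f = -8x^6 - 32x^5 - (160/3)x^4 - (1280/27)x^3 - (640/27)x^2 - (943/162)x - 2456/729
((S_{3/2} + θ + D) + E_{2/3}) f = -(1177/8)x^6 - 80x^5 - (160/3)x^4 - (1280/27)x^3 - (640/27)x^2 - (1481/324)x - 8557/1458


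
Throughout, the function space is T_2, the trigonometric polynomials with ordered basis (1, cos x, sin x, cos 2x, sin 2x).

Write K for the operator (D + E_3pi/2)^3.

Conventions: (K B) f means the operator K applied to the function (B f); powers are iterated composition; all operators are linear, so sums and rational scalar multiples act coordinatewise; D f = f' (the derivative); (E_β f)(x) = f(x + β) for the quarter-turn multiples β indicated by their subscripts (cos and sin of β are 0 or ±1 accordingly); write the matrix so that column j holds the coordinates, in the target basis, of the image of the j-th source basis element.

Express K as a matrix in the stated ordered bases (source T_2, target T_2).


image of 1: 1
image of cos x: 0
image of sin x: 0
image of cos 2x: 11cos 2x + 2sin 2x
image of sin 2x: -2cos 2x + 11sin 2x
each image's coordinates form column j of the matrix

the matrix is [[1, 0, 0, 0, 0]; [0, 0, 0, 0, 0]; [0, 0, 0, 0, 0]; [0, 0, 0, 11, -2]; [0, 0, 0, 2, 11]] (rows listed top to bottom)


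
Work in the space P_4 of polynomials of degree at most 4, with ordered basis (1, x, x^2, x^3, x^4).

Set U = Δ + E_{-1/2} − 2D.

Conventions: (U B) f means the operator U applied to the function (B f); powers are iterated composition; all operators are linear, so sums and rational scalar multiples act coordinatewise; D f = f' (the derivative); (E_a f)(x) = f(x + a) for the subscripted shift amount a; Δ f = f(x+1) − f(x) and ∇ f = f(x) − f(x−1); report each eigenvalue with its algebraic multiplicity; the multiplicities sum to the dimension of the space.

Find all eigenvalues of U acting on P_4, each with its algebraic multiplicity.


image of 1: 1
image of x: x - 3/2
image of x^2: x^2 - 3x + 5/4
image of x^3: x^3 - (9/2)x^2 + (15/4)x + 7/8
image of x^4: x^4 - 6x^3 + (15/2)x^2 + (7/2)x + 17/16
the matrix is upper triangular; its diagonal is (1, 1, 1, 1, 1)
for a triangular matrix the eigenvalues are the diagonal entries, with algebraic multiplicity their repetition count

λ = 1 (multiplicity 5)


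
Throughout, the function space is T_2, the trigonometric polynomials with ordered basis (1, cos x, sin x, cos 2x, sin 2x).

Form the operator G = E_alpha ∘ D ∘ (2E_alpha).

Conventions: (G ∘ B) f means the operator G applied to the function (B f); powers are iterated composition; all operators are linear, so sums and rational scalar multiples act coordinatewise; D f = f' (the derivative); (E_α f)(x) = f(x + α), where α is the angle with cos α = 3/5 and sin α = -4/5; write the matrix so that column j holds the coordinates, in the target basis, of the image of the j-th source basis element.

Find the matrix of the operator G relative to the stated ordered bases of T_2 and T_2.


image of 1: 0
image of cos x: (48/25)cos x + (14/25)sin x
image of sin x: -(14/25)cos x + (48/25)sin x
image of cos 2x: -(1344/625)cos 2x + (2108/625)sin 2x
image of sin 2x: -(2108/625)cos 2x - (1344/625)sin 2x
each image's coordinates form column j of the matrix

the matrix is [[0, 0, 0, 0, 0]; [0, 48/25, -14/25, 0, 0]; [0, 14/25, 48/25, 0, 0]; [0, 0, 0, -1344/625, -2108/625]; [0, 0, 0, 2108/625, -1344/625]] (rows listed top to bottom)


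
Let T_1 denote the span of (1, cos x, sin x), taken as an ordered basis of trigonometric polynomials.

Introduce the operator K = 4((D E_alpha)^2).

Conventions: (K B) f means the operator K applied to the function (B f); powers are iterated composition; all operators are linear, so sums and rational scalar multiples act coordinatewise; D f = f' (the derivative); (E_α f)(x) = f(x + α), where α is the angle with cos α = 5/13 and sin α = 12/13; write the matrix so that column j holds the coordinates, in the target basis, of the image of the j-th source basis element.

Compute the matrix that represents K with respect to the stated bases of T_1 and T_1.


image of 1: 0
image of cos x: (476/169)cos x + (480/169)sin x
image of sin x: -(480/169)cos x + (476/169)sin x
each image's coordinates form column j of the matrix

the matrix is [[0, 0, 0]; [0, 476/169, -480/169]; [0, 480/169, 476/169]] (rows listed top to bottom)


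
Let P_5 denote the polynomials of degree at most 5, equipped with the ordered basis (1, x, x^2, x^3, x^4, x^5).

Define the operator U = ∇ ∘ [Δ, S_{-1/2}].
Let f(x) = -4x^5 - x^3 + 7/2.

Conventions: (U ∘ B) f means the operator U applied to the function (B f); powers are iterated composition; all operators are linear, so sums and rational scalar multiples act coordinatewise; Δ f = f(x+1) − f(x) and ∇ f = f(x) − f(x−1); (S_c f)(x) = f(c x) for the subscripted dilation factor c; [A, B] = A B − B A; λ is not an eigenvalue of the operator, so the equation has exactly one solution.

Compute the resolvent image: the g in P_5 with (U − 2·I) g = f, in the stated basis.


write g with unknown coordinates in the stated basis and equate coefficients in (U − 2·I) g = f
solving from the highest basis element down gives g = 2x^5 - (11/8)x^3 + (45/8)x^2 - (561/64)x + 479/64
check: U g = -(15/4)x^3 + (45/4)x^2 - (561/32)x + 591/32
so U g − 2·g = -4x^5 - x^3 + 7/2 = f ✓

the image equals g(x) = 2x^5 - (11/8)x^3 + (45/8)x^2 - (561/64)x + 479/64


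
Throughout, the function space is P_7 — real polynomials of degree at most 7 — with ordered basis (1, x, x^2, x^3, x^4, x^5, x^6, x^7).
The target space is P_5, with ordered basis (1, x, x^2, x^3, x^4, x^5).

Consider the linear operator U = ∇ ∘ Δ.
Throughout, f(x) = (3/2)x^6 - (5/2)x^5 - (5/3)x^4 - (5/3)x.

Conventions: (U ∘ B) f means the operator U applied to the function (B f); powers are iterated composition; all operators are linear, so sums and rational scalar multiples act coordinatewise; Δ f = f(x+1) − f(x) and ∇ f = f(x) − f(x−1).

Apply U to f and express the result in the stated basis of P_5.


the image equals g(x) = 45x^4 - 50x^3 + 25x^2 - 25x - 1/3

Δ f = 9x^5 + 10x^4 - (5/3)x^3 - (25/2)x^2 - (61/6)x - 13/3
∇ Δ f = 45x^4 - 50x^3 + 25x^2 - 25x - 1/3


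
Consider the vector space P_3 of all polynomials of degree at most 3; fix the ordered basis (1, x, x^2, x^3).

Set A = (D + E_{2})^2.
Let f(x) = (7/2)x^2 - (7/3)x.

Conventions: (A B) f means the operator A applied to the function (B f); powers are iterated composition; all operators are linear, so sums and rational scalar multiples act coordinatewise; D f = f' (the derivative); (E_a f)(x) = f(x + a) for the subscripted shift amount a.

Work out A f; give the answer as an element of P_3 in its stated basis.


D f = 7x - 7/3
E_{2} f = (7/2)x^2 + (35/3)x + 28/3
(D + E_{2}) f = (7/2)x^2 + (56/3)x + 7
D (D + E_{2}) f = 7x + 56/3
E_{2} (D + E_{2}) f = (7/2)x^2 + (98/3)x + 175/3
(D + E_{2}) (D + E_{2}) f = (7/2)x^2 + (119/3)x + 77

the result is g(x) = (7/2)x^2 + (119/3)x + 77


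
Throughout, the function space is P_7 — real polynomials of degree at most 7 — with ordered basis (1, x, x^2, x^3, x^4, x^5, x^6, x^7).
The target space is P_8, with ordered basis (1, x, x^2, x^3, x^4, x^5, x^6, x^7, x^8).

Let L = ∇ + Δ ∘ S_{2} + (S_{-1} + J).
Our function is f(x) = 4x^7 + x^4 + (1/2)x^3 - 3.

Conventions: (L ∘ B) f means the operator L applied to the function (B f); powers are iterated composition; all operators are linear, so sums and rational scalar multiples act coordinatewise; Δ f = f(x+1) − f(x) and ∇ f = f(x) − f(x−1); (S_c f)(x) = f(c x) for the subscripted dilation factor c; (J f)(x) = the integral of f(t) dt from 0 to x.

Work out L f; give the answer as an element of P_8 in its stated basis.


∇ f = 28x^6 - 84x^5 + 140x^4 - 136x^3 + (159/2)x^2 - (51/2)x + 7/2
S_{2} f = 512x^7 + 16x^4 + 4x^3 - 3
Δ S_{2} f = 3584x^6 + 10752x^5 + 17920x^4 + 17984x^3 + 10860x^2 + 3660x + 532
S_{-1} f = -4x^7 + x^4 - (1/2)x^3 - 3
J f = (1/2)x^8 + (1/5)x^5 + (1/8)x^4 - 3x
(S_{-1} + J) f = (1/2)x^8 - 4x^7 + (1/5)x^5 + (9/8)x^4 - (1/2)x^3 - 3x - 3
(∇ + Δ ∘ S_{2} + (S_{-1} + J)) f = (1/2)x^8 - 4x^7 + 3612x^6 + (53341/5)x^5 + (144489/8)x^4 + (35695/2)x^3 + (21879/2)x^2 + (7263/2)x + 1065/2

g(x) = (1/2)x^8 - 4x^7 + 3612x^6 + (53341/5)x^5 + (144489/8)x^4 + (35695/2)x^3 + (21879/2)x^2 + (7263/2)x + 1065/2


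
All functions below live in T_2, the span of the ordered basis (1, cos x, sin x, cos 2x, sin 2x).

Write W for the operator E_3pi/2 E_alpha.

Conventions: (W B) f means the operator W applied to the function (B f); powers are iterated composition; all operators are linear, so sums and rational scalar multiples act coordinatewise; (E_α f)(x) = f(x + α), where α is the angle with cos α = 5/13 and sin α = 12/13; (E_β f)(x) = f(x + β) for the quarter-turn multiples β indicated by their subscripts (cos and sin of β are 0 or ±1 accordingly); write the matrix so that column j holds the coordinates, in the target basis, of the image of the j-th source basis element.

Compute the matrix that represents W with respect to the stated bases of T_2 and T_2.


image of 1: 1
image of cos x: (12/13)cos x + (5/13)sin x
image of sin x: -(5/13)cos x + (12/13)sin x
image of cos 2x: (119/169)cos 2x + (120/169)sin 2x
image of sin 2x: -(120/169)cos 2x + (119/169)sin 2x
each image's coordinates form column j of the matrix

the matrix is [[1, 0, 0, 0, 0]; [0, 12/13, -5/13, 0, 0]; [0, 5/13, 12/13, 0, 0]; [0, 0, 0, 119/169, -120/169]; [0, 0, 0, 120/169, 119/169]] (rows listed top to bottom)


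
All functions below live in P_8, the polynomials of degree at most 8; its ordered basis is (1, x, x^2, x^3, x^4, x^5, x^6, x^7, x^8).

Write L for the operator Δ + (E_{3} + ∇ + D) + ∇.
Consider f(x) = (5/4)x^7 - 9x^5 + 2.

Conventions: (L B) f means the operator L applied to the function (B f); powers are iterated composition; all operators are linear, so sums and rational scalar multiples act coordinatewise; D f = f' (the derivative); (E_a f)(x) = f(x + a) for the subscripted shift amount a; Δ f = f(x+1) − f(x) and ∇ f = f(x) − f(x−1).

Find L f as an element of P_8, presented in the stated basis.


the result is g(x) = (5/4)x^7 + (245/4)x^6 + 201x^5 + (1995/2)x^4 + 2780x^3 + (7515/2)x^2 + 2770x + 1051/2

Δ f = (35/4)x^6 + (105/4)x^5 - (5/4)x^4 - (185/4)x^3 - (255/4)x^2 - (145/4)x - 31/4
E_{3} f = (5/4)x^7 + (105/4)x^6 + (909/4)x^5 + (4185/4)x^4 + (10935/4)x^3 + (15795/4)x^2 + (10935/4)x + 2195/4
∇ f = (35/4)x^6 - (105/4)x^5 - (5/4)x^4 + (185/4)x^3 - (255/4)x^2 + (145/4)x - 31/4
D f = (35/4)x^6 - 45x^4
(E_{3} + ∇ + D) f = (5/4)x^7 + (175/4)x^6 + 201x^5 + 1000x^4 + 2780x^3 + 3885x^2 + 2770x + 541
∇ f = (35/4)x^6 - (105/4)x^5 - (5/4)x^4 + (185/4)x^3 - (255/4)x^2 + (145/4)x - 31/4
(Δ + (E_{3} + ∇ + D) + ∇) f = (5/4)x^7 + (245/4)x^6 + 201x^5 + (1995/2)x^4 + 2780x^3 + (7515/2)x^2 + 2770x + 1051/2


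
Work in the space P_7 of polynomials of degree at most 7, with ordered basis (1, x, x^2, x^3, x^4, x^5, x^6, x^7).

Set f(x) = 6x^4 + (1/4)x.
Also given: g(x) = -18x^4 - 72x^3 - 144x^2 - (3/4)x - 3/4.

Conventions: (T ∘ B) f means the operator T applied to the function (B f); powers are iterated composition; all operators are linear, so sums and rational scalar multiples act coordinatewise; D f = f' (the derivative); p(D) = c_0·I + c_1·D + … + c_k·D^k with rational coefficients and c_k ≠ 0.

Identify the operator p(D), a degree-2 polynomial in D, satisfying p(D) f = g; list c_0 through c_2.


p(D) = -3·I − 3·D − 2·D^2, i.e. c_0 = -3, c_1 = -3, c_2 = -2

D^0 f = 6x^4 + (1/4)x
D^1 f = 24x^3 + 1/4
D^2 f = 72x^2
matching coefficients of g against c_0 f + c_1 Df + … from the top degree down determines the c_i
solution: c_0 = -3, c_1 = -3, c_2 = -2


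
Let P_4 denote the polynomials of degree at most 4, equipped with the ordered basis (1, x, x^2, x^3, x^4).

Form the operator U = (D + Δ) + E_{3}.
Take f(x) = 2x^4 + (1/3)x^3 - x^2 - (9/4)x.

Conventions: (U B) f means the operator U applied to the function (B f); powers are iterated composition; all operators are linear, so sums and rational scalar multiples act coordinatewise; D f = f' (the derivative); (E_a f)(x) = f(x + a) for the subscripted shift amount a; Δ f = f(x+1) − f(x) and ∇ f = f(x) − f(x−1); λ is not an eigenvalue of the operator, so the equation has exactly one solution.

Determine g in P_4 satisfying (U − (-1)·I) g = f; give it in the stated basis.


g(x) = x^4 - (59/6)x^3 + (173/4)x^2 - (1007/8)x + 9365/48

write g with unknown coordinates in the stated basis and equate coefficients in (U − (-1)·I) g = f
solving from the highest basis element down gives g = x^4 - (59/6)x^3 + (173/4)x^2 - (1007/8)x + 9365/48
check: U g = x^4 + (61/6)x^3 - (177/4)x^2 + (989/8)x - 9365/48
so U g − (-1)·g = 2x^4 + (1/3)x^3 - x^2 - (9/4)x = f ✓


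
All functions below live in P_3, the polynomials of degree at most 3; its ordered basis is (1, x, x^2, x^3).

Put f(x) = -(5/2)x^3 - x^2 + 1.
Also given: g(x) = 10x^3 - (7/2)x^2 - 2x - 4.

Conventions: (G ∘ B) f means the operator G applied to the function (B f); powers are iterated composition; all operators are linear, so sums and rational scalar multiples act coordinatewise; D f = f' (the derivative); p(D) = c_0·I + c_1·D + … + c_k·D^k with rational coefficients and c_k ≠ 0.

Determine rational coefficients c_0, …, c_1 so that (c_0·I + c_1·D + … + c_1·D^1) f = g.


D^0 f = -(5/2)x^3 - x^2 + 1
D^1 f = -(15/2)x^2 - 2x
matching coefficients of g against c_0 f + c_1 Df + … from the top degree down determines the c_i
solution: c_0 = -4, c_1 = 1

p(D) = -4·I + D, i.e. c_0 = -4, c_1 = 1


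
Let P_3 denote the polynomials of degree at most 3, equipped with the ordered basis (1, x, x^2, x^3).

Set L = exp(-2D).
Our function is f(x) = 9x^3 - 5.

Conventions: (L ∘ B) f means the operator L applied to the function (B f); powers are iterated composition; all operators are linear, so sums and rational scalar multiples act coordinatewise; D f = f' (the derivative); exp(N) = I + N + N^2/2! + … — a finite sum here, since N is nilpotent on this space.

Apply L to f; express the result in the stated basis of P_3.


the image equals g(x) = 9x^3 - 54x^2 + 108x - 77

order-1 term: -54x^2
order-2 term: 108x
order-3 term: -72
the series for exp(-2D) f terminates at order 3
exp(-2D) f = 9x^3 - 54x^2 + 108x - 77


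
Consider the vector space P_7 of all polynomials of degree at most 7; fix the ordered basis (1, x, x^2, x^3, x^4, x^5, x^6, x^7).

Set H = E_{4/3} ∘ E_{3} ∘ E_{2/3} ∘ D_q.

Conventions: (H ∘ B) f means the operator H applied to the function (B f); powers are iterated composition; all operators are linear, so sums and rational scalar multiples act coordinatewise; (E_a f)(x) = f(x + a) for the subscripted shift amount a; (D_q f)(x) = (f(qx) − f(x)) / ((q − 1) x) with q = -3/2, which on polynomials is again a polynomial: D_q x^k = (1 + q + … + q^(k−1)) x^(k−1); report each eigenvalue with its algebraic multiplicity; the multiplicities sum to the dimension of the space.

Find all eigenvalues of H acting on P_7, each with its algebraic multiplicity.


λ = 0 (multiplicity 8)

image of 1: 0
image of x: 1
image of x^2: -(1/2)x - 5/2
image of x^3: (7/4)x^2 + (35/2)x + 175/4
image of x^4: -(13/8)x^3 - (195/8)x^2 - (975/8)x - 1625/8
image of x^5: (55/16)x^4 + (275/4)x^3 + (4125/8)x^2 + (6875/4)x + 34375/16
image of x^6: -(133/32)x^5 - (3325/32)x^4 - (16625/16)x^3 - (83125/16)x^2 - (415625/32)x - 415625/32
image of x^7: (463/64)x^6 + (6945/32)x^5 + (173625/64)x^4 + (289375/16)x^3 + (4340625/64)x^2 + (4340625/32)x + 7234375/64
the matrix is upper triangular; its diagonal is (0, 0, 0, 0, 0, 0, 0, 0)
for a triangular matrix the eigenvalues are the diagonal entries, with algebraic multiplicity their repetition count


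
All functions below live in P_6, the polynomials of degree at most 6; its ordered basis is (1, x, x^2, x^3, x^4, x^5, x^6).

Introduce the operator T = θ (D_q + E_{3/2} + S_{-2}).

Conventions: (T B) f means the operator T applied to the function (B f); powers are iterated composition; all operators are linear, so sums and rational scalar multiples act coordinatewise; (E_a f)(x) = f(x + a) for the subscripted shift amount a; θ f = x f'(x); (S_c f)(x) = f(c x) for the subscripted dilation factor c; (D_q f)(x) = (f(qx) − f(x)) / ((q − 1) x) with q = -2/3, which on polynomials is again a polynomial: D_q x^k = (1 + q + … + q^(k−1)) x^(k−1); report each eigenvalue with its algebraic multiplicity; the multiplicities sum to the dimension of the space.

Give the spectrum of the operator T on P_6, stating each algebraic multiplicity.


image of 1: 0
image of x: -x
image of x^2: 10x^2 + (10/3)x
image of x^3: -21x^3 + (95/9)x^2 + (27/4)x
image of x^4: 68x^4 + (175/9)x^3 + 27x^2 + (27/2)x
image of x^5: -155x^5 + (2650/81)x^4 + (135/2)x^3 + (135/2)x^2 + (405/16)x
image of x^6: 390x^6 + (11600/243)x^5 + 135x^4 + (405/2)x^3 + (1215/8)x^2 + (729/16)x
the matrix is upper triangular; its diagonal is (0, -1, 10, -21, 68, -155, 390)
for a triangular matrix the eigenvalues are the diagonal entries, with algebraic multiplicity their repetition count

λ = -155 (multiplicity 1), λ = -21 (multiplicity 1), λ = -1 (multiplicity 1), λ = 0 (multiplicity 1), λ = 10 (multiplicity 1), λ = 68 (multiplicity 1), λ = 390 (multiplicity 1)


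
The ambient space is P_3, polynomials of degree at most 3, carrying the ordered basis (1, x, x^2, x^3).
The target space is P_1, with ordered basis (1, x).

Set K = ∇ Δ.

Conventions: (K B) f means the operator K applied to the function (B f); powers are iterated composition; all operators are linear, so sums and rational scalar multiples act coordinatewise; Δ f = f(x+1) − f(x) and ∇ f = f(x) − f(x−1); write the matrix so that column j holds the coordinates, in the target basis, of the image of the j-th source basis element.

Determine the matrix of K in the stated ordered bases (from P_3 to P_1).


the matrix is [[0, 0, 2, 0]; [0, 0, 0, 6]] (rows listed top to bottom)

image of 1: 0
image of x: 0
image of x^2: 2
image of x^3: 6x
each image's coordinates form column j of the matrix


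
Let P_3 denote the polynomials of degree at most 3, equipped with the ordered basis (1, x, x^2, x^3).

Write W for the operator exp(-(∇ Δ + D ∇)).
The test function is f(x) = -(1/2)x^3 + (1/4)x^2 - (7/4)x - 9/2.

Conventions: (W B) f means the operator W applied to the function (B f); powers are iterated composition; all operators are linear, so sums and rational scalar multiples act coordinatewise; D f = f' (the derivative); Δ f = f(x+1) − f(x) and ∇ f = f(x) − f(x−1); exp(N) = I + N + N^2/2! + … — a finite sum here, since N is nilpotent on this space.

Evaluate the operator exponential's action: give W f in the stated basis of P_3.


the result is g(x) = -(1/2)x^3 + (1/4)x^2 + (17/4)x - 7

order-1 term: 6x - 5/2
the series for exp(-(∇ Δ + D ∇)) f terminates at order 1
exp(-(∇ Δ + D ∇)) f = -(1/2)x^3 + (1/4)x^2 + (17/4)x - 7
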